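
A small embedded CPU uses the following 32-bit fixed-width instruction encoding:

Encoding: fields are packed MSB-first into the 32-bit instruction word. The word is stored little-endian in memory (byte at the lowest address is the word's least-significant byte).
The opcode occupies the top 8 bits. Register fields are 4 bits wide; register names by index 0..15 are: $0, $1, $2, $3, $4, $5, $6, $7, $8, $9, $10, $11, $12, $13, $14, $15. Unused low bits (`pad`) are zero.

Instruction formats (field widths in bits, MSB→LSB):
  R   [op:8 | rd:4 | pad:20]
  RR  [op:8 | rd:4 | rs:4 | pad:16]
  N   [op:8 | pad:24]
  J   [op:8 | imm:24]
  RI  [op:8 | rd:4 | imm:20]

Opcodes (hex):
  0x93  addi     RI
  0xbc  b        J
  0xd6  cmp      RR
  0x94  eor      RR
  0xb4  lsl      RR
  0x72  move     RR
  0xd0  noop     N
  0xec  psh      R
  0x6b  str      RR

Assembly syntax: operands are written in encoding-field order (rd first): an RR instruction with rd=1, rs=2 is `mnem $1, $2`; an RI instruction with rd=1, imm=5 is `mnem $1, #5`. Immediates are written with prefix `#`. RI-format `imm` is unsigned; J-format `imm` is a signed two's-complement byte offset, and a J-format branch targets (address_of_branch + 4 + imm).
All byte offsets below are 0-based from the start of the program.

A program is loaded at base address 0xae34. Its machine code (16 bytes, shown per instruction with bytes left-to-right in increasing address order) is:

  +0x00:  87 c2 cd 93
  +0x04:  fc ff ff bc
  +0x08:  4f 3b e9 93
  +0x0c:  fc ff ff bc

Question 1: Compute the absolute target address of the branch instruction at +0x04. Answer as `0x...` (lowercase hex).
0xae38

@+04  little-endian(fc ff ff bc) = 0xbcfffffc
  top 8b → 0xbc → b [J]
  imm@[23:0]=0xfffffc (s24→-4) ⇒ #-4
  target = base 0xae34 + off 0x04 + 4 + imm -4 = 0xae38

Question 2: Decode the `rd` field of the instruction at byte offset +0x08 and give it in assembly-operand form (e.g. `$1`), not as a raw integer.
+0x08: 4f 3b e9 93 ⇒ word 0x93e93b4f (little)
  opcode bits[31:24]=0x93: addi/RI
  rd: (w>>20)&0xf=0xe → $14
  imm: (w>>0)&0xfffff=0x93b4f → #605007

$14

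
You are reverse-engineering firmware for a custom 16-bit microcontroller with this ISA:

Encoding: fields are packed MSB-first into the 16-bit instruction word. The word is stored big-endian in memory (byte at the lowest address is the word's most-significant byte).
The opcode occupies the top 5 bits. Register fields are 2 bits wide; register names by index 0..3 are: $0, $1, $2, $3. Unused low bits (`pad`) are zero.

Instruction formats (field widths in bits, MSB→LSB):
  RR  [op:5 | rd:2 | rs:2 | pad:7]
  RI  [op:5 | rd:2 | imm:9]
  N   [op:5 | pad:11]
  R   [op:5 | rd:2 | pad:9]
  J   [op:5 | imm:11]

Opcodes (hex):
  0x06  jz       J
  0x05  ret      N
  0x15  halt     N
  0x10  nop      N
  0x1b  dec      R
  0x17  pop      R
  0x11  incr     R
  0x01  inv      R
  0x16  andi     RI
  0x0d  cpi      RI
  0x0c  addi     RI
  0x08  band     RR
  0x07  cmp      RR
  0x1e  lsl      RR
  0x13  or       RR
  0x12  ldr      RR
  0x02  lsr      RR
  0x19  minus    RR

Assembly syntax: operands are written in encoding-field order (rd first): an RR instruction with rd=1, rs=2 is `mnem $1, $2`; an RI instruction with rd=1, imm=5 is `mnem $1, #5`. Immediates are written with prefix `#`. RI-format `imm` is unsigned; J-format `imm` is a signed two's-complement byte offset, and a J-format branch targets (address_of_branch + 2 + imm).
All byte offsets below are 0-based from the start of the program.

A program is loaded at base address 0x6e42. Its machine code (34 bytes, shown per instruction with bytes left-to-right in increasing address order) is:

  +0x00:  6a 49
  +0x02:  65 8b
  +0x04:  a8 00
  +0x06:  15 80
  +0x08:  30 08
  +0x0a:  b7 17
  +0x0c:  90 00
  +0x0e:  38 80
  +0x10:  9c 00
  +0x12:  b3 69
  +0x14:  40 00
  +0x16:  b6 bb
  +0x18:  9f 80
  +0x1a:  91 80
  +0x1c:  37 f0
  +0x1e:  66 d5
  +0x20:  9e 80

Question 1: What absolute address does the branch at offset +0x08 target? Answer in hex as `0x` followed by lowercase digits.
+0x08: 30 08 ⇒ word 0x3008 (big)
  top 5b → 0x6 → jz [J]
  [10:0] imm=8 = #8
  target = base 0x6e42 + off 0x08 + 2 + imm 8 = 0x6e54

0x6e54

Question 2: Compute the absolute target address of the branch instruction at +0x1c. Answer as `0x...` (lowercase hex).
[1c] 37 f0 → 0x37f0
  opcode bits[15:11]=0x6: jz/J
  [10:0] imm=2032 (s11→-16) = #-16
  target = base 0x6e42 + off 0x1c + 2 + imm -16 = 0x6e50

0x6e50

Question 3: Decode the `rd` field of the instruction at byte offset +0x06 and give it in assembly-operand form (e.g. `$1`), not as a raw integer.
+0x06: 15 80 ⇒ word 0x1580 (big)
  opcode bits[15:11]=0x2: lsr/RR
  rd: (w>>9)&0x3=0x2 → $2
  rs: (w>>7)&0x3=0x3 → $3

$2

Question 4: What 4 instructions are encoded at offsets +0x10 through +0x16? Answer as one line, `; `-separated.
or $2, $0; andi $1, #361; band $0, $0; andi $3, #187

[10] 9c 00 → 0x9c00
  top 5b → 0x13 → or [RR]
  rd: (w>>9)&0x3=0x2 → $2
  rs: (w>>7)&0x3=0x0 → $0
[12] b3 69 → 0xb369
  top 5b → 0x16 → andi [RI]
  rd: (w>>9)&0x3=0x1 → $1
  imm: (w>>0)&0x1ff=0x169 → #361
[14] 40 00 → 0x4000
  top 5b → 0x8 → band [RR]
  rd: (w>>9)&0x3=0x0 → $0
  rs: (w>>7)&0x3=0x0 → $0
[16] b6 bb → 0xb6bb
  top 5b → 0x16 → andi [RI]
  rd: (w>>9)&0x3=0x3 → $3
  imm: (w>>0)&0x1ff=0xbb → #187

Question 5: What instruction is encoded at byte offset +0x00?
cpi $1, #73

off 0x00: read 6a 49 as big → 0x6a49
  top 5b → 0xd → cpi [RI]
  rd@[10:9]=0x1 ⇒ $1
  imm@[8:0]=0x49 ⇒ #73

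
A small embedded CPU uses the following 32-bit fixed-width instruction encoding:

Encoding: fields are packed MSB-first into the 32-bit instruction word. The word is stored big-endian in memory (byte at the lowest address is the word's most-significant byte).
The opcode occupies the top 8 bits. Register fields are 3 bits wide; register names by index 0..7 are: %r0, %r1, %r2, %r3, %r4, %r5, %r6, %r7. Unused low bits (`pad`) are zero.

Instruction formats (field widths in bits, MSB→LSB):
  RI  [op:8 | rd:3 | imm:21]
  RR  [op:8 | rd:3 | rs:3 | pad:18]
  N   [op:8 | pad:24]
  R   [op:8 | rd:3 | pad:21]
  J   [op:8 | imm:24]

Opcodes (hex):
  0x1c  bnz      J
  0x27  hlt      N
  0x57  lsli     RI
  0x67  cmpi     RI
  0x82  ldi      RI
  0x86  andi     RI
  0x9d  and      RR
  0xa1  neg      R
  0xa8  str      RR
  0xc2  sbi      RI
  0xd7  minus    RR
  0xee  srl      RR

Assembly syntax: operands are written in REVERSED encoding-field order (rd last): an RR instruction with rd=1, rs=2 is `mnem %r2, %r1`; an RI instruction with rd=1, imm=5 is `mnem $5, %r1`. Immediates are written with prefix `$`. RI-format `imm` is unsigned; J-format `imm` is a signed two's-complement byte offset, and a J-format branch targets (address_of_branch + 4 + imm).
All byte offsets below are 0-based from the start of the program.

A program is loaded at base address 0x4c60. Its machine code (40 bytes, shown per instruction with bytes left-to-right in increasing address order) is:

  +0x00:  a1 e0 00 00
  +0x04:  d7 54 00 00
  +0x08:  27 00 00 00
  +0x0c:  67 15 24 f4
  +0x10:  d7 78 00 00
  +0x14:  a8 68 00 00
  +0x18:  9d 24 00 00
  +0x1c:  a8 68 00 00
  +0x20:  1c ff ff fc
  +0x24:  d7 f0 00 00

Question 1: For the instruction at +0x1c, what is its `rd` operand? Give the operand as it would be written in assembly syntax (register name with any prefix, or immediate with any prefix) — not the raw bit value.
[1c] a8 68 00 00 → 0xa8680000
  opcode bits[31:24]=0xa8: str/RR
  [23:21] rd=3 = %r3
  [20:18] rs=2 = %r2

%r3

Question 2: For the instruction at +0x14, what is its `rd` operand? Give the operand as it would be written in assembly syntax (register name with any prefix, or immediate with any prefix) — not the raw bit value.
%r3

[14] a8 68 00 00 → 0xa8680000
  op=0xa8680000>>24=0xa8 ⇒ str (RR)
  rd@[23:21]=0x3 ⇒ %r3
  rs@[20:18]=0x2 ⇒ %r2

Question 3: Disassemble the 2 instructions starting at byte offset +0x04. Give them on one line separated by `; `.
@+04  big-endian(d7 54 00 00) = 0xd7540000
  op=0xd7540000>>24=0xd7 ⇒ minus (RR)
  rd: (w>>21)&0x7=0x2 → %r2
  rs: (w>>18)&0x7=0x5 → %r5
@+08  big-endian(27 00 00 00) = 0x27000000
  op=0x27000000>>24=0x27 ⇒ hlt (N)

minus %r5, %r2; hlt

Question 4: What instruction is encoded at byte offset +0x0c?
cmpi $1385716, %r0

off 0x0c: read 67 15 24 f4 as big → 0x671524f4
  opcode bits[31:24]=0x67: cmpi/RI
  rd: (w>>21)&0x7=0x0 → %r0
  imm: (w>>0)&0x1fffff=0x1524f4 → $1385716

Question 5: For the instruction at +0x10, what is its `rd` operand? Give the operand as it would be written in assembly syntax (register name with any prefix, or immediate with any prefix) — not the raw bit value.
off 0x10: read d7 78 00 00 as big → 0xd7780000
  top 8b → 0xd7 → minus [RR]
  rd: (w>>21)&0x7=0x3 → %r3
  rs: (w>>18)&0x7=0x6 → %r6

%r3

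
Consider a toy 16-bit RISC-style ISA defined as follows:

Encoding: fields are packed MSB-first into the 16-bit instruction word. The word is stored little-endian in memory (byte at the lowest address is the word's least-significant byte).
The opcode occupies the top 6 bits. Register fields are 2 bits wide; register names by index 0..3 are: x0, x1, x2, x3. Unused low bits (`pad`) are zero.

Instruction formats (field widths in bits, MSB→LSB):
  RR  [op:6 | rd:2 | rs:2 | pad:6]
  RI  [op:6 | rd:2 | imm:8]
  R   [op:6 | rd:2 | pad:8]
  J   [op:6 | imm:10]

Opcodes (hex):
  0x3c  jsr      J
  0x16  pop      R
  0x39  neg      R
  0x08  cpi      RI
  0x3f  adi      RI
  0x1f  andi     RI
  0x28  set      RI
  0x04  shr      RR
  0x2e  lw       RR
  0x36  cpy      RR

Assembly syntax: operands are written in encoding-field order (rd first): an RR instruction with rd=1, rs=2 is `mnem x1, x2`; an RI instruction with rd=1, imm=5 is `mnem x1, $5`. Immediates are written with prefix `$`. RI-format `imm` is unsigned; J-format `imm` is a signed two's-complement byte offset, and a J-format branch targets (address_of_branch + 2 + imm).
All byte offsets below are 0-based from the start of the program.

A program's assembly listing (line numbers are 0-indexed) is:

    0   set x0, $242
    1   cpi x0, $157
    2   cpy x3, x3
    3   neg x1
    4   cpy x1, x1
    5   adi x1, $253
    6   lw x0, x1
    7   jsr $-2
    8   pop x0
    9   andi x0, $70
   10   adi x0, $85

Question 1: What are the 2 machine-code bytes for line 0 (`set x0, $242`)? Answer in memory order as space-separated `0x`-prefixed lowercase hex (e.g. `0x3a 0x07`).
line 0 (set): pack op=0x28:6|rd=0:2|imm=242:8 = 0xa0f2; little→ f2 a0

0xf2 0xa0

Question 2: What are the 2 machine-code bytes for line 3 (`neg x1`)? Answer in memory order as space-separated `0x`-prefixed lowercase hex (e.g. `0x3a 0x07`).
line 3 (neg): pack op=0x39:6|rd=1:2|pad=0:8 = 0xe500; little→ 00 e5

0x00 0xe5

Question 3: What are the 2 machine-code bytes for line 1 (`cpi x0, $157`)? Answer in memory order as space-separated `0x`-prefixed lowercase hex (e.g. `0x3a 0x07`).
1. cpi fields op=0x8:6|rd=0:2|imm=157:8 → word 209dh → 9d 20

0x9d 0x20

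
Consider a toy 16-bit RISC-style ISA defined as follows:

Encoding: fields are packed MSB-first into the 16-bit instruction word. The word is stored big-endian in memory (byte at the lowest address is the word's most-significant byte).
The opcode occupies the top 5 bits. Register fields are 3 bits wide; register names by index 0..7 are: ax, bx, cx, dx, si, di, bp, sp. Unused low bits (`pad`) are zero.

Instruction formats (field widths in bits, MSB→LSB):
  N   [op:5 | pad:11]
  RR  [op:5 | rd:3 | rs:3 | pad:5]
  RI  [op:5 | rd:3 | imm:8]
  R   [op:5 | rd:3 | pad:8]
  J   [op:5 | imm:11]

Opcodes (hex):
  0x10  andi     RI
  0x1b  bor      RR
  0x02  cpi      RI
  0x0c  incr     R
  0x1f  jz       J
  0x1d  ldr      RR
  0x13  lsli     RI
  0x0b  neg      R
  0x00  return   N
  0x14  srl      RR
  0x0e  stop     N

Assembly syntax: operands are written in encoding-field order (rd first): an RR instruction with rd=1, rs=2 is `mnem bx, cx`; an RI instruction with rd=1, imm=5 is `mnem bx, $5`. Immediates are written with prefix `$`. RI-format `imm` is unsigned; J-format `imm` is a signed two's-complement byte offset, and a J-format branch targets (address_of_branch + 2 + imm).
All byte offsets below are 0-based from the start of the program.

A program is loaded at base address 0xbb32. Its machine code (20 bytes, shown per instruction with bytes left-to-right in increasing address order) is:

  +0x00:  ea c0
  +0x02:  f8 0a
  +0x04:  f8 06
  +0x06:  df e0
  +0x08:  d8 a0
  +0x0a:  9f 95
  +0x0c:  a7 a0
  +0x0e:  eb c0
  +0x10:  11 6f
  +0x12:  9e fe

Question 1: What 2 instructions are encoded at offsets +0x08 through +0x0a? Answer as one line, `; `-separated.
@+08  big-endian(d8 a0) = 0xd8a0
  op=0xd8a0>>11=0x1b ⇒ bor (RR)
  rd: (w>>8)&0x7=0x0 → ax
  rs: (w>>5)&0x7=0x5 → di
@+0a  big-endian(9f 95) = 0x9f95
  op=0x9f95>>11=0x13 ⇒ lsli (RI)
  rd: (w>>8)&0x7=0x7 → sp
  imm: (w>>0)&0xff=0x95 → $149

bor ax, di; lsli sp, $149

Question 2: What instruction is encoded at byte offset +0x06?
bor sp, sp

[06] df e0 → 0xdfe0
  op=0xdfe0>>11=0x1b ⇒ bor (RR)
  rd@[10:8]=0x7 ⇒ sp
  rs@[7:5]=0x7 ⇒ sp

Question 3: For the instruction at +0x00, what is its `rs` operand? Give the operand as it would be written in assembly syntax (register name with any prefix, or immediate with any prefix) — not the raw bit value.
bp

+0x00: ea c0 ⇒ word 0xeac0 (big)
  op=0xeac0>>11=0x1d ⇒ ldr (RR)
  rd@[10:8]=0x2 ⇒ cx
  rs@[7:5]=0x6 ⇒ bp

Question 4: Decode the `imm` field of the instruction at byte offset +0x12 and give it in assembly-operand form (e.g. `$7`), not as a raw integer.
off 0x12: read 9e fe as big → 0x9efe
  op=0x9efe>>11=0x13 ⇒ lsli (RI)
  [10:8] rd=6 = bp
  [7:0] imm=254 = $254

$254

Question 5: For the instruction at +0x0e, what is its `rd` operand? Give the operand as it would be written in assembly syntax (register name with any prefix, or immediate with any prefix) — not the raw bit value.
+0x0e: eb c0 ⇒ word 0xebc0 (big)
  opcode bits[15:11]=0x1d: ldr/RR
  rd: (w>>8)&0x7=0x3 → dx
  rs: (w>>5)&0x7=0x6 → bp

dx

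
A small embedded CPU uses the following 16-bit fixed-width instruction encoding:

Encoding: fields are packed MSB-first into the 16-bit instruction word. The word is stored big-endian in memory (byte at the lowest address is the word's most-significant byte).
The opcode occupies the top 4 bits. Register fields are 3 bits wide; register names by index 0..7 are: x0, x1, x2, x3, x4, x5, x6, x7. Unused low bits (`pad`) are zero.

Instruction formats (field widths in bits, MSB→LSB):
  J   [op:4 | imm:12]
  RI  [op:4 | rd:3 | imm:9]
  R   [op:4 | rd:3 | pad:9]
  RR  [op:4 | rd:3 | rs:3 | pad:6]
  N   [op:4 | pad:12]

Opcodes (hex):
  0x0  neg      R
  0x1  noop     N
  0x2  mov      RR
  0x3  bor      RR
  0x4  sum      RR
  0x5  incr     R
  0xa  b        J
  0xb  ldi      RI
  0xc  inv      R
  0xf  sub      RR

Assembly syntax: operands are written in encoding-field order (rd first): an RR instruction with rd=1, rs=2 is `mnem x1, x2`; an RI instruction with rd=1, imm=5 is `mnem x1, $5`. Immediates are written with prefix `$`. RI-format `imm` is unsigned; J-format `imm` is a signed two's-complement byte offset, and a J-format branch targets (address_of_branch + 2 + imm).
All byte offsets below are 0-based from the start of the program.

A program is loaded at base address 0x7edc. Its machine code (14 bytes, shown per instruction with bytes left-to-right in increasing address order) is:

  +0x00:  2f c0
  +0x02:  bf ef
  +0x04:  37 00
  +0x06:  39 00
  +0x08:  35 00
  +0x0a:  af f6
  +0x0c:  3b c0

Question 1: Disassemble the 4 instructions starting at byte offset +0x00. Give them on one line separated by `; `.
@+00  big-endian(2f c0) = 0x2fc0
  top 4b → 0x2 → mov [RR]
  rd: (w>>9)&0x7=0x7 → x7
  rs: (w>>6)&0x7=0x7 → x7
@+02  big-endian(bf ef) = 0xbfef
  top 4b → 0xb → ldi [RI]
  rd: (w>>9)&0x7=0x7 → x7
  imm: (w>>0)&0x1ff=0x1ef → $495
@+04  big-endian(37 00) = 0x3700
  top 4b → 0x3 → bor [RR]
  rd: (w>>9)&0x7=0x3 → x3
  rs: (w>>6)&0x7=0x4 → x4
@+06  big-endian(39 00) = 0x3900
  top 4b → 0x3 → bor [RR]
  rd: (w>>9)&0x7=0x4 → x4
  rs: (w>>6)&0x7=0x4 → x4

mov x7, x7; ldi x7, $495; bor x3, x4; bor x4, x4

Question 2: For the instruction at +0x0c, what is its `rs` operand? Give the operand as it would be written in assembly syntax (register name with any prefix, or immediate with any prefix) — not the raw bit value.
off 0x0c: read 3b c0 as big → 0x3bc0
  opcode bits[15:12]=0x3: bor/RR
  rd@[11:9]=0x5 ⇒ x5
  rs@[8:6]=0x7 ⇒ x7

x7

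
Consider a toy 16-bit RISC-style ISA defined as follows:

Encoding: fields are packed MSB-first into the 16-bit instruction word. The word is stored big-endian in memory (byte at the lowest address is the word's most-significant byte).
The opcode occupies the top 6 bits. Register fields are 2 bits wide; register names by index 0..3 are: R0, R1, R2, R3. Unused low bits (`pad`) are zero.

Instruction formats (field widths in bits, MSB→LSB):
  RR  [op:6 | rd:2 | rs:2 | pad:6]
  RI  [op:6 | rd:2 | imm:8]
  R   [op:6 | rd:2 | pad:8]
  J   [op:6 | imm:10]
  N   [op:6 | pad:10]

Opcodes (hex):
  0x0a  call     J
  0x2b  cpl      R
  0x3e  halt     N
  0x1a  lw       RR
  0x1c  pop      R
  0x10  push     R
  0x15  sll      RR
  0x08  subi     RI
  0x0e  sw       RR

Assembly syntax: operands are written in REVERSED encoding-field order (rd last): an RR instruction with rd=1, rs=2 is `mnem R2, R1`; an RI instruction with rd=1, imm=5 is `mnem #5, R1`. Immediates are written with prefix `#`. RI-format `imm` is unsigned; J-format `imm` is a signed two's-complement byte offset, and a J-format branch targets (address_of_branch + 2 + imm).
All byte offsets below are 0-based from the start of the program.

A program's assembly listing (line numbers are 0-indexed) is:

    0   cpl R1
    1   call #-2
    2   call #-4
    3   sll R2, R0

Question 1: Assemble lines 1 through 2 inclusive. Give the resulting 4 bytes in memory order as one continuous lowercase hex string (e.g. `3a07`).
L1: call op=0xa:6|imm=-2:10 ⇒ 0x2bfe ⇒ big 2b fe
L2: call op=0xa:6|imm=-4:10 ⇒ 0x2bfc ⇒ big 2b fc

2bfe2bfc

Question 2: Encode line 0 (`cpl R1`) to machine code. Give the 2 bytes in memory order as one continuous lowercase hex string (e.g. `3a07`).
ad00

L0: cpl op=0x2b:6|rd=1:2|pad=0:8 ⇒ 0xad00 ⇒ big ad 00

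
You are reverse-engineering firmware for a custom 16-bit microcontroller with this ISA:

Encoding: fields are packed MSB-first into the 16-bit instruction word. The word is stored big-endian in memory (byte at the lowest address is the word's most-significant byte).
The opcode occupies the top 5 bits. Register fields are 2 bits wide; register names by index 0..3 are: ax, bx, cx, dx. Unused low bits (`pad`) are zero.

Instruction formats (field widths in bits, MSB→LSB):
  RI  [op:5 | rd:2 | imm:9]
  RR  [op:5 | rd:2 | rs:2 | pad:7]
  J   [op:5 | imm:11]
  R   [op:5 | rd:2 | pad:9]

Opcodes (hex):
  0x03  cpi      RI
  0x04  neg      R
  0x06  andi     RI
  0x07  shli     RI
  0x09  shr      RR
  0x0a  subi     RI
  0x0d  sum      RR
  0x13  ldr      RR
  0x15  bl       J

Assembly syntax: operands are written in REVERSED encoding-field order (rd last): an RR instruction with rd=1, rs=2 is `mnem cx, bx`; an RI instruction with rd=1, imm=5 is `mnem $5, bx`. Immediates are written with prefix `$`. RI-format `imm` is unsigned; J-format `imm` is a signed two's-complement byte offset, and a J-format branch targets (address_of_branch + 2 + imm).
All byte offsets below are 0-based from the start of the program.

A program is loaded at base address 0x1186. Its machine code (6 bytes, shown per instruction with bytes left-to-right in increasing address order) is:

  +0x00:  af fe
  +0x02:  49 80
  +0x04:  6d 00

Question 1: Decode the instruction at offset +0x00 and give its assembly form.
bl $-2

+0x00: af fe ⇒ word 0xaffe (big)
  top 5b → 0x15 → bl [J]
  [10:0] imm=2046 (s11→-2) = $-2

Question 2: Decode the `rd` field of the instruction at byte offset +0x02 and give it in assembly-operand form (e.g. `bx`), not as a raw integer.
ax

off 0x02: read 49 80 as big → 0x4980
  top 5b → 0x9 → shr [RR]
  rd: (w>>9)&0x3=0x0 → ax
  rs: (w>>7)&0x3=0x3 → dx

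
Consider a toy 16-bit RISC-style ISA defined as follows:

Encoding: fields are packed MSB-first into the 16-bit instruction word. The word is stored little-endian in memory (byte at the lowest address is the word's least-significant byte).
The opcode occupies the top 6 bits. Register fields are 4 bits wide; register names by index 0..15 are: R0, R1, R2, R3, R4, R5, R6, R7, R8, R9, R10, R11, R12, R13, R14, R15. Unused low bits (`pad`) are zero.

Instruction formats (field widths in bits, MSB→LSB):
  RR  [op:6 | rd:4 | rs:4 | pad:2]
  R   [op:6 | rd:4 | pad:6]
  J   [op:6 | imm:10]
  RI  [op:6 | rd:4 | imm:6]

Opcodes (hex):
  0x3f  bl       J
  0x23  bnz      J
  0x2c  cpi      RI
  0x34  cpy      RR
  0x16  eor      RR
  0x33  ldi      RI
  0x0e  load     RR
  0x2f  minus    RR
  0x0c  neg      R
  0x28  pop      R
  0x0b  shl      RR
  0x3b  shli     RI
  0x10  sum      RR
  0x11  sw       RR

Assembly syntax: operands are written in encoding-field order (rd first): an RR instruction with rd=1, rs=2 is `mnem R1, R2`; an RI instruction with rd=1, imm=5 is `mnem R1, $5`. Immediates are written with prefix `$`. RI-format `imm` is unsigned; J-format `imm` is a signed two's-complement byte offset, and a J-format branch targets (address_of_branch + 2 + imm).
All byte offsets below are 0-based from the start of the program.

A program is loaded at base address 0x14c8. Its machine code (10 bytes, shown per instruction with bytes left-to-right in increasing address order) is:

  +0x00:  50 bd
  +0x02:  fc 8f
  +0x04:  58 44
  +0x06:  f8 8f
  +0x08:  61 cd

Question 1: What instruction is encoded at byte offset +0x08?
[08] 61 cd → 0xcd61
  op=0xcd61>>10=0x33 ⇒ ldi (RI)
  rd@[9:6]=0x5 ⇒ R5
  imm@[5:0]=0x21 ⇒ $33

ldi R5, $33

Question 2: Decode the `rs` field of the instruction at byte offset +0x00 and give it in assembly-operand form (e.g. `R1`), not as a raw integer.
R4

+0x00: 50 bd ⇒ word 0xbd50 (little)
  top 6b → 0x2f → minus [RR]
  rd: (w>>6)&0xf=0x5 → R5
  rs: (w>>2)&0xf=0x4 → R4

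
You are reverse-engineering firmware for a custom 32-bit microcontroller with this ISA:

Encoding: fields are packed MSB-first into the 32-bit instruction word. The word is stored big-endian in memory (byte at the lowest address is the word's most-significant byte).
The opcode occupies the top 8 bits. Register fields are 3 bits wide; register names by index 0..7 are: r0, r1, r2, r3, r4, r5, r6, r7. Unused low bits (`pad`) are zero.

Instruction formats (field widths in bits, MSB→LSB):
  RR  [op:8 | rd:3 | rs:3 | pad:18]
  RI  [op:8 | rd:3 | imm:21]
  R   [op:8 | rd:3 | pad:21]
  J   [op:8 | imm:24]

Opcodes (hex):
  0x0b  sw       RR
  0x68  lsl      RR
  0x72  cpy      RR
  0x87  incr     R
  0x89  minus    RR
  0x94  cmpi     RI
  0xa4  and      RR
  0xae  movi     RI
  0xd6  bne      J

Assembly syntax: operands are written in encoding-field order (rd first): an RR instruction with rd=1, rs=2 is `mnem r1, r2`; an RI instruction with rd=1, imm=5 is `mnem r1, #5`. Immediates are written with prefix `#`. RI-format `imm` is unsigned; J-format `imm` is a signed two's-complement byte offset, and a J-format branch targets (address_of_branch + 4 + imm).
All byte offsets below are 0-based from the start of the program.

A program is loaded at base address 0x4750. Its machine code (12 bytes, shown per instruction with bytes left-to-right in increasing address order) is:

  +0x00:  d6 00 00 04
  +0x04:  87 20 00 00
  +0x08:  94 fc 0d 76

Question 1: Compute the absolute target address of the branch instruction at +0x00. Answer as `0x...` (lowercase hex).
@+00  big-endian(d6 00 00 04) = 0xd6000004
  op=0xd6000004>>24=0xd6 ⇒ bne (J)
  imm: (w>>0)&0xffffff=0x4 → #4
  target = base 0x4750 + off 0x00 + 4 + imm 4 = 0x4758

0x4758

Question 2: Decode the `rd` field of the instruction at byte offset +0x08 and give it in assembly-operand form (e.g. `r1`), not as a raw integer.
off 0x08: read 94 fc 0d 76 as big → 0x94fc0d76
  op=0x94fc0d76>>24=0x94 ⇒ cmpi (RI)
  [23:21] rd=7 = r7
  [20:0] imm=1838454 = #1838454

r7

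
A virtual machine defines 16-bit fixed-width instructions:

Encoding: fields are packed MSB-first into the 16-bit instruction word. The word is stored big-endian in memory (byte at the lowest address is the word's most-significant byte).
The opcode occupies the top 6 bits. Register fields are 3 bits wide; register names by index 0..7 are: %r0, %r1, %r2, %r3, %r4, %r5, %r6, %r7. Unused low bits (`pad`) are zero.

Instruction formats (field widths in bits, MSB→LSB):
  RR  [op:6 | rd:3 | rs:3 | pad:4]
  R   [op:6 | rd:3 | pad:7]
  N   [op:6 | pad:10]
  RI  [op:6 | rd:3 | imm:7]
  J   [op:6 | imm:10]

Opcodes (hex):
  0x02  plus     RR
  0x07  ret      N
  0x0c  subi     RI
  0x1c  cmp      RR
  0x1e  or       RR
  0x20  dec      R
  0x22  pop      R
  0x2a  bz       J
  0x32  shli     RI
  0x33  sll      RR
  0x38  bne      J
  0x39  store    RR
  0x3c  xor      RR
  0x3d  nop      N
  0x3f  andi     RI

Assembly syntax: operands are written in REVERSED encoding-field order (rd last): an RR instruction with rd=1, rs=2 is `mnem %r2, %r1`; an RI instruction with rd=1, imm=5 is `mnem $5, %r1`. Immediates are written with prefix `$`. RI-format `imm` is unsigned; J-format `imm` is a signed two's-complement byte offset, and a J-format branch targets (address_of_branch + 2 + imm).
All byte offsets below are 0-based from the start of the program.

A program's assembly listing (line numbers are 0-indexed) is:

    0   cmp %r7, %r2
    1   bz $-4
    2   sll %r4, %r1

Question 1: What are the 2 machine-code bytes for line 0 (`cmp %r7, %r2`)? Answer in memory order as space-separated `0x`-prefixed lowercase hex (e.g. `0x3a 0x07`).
0. cmp fields op=0x1c:6|rd=2:3|rs=7:3|pad=0:4 → word 7170h → 71 70

0x71 0x70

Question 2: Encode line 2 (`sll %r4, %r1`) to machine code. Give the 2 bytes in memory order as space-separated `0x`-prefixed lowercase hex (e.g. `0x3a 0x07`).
0xcc 0xc0

L2: sll op=0x33:6|rd=1:3|rs=4:3|pad=0:4 ⇒ 0xccc0 ⇒ big cc c0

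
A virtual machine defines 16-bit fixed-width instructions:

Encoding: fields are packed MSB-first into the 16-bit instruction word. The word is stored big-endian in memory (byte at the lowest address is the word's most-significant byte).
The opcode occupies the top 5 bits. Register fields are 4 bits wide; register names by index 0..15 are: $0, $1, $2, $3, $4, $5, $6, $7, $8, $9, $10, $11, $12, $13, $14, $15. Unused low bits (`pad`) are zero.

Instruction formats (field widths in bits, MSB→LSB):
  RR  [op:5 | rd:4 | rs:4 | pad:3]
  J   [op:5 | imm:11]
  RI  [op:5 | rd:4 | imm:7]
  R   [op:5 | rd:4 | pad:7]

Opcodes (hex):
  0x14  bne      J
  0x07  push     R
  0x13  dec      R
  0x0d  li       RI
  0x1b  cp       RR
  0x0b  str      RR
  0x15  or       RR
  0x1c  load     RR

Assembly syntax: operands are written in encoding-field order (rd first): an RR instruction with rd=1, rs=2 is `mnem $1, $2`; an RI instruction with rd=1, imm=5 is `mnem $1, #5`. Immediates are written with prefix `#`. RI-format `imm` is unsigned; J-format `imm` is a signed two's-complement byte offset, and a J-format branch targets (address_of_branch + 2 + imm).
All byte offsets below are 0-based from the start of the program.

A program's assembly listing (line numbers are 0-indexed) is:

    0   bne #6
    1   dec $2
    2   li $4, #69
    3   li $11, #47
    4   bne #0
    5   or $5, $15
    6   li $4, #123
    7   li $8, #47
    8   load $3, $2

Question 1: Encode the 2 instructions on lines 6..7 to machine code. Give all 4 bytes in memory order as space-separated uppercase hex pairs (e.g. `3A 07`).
6A 7B 6C 2F

6. li fields op=0xd:5|rd=4:4|imm=123:7 → word 6a7bh → 6a 7b
7. li fields op=0xd:5|rd=8:4|imm=47:7 → word 6c2fh → 6c 2f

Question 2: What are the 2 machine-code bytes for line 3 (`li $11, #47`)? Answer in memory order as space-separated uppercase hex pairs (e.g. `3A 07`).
6D AF

line 3 (li): pack op=0xd:5|rd=11:4|imm=47:7 = 0x6daf; big→ 6d af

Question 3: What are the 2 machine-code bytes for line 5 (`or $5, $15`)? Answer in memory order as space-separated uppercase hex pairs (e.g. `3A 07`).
L5: or op=0x15:5|rd=5:4|rs=15:4|pad=0:3 ⇒ 0xaaf8 ⇒ big aa f8

AA F8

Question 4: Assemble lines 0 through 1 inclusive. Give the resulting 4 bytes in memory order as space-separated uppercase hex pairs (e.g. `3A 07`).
A0 06 99 00

line 0 (bne): pack op=0x14:5|imm=6:11 = 0xa006; big→ a0 06
line 1 (dec): pack op=0x13:5|rd=2:4|pad=0:7 = 0x9900; big→ 99 00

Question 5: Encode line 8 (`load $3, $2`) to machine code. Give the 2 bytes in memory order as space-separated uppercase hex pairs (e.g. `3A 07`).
L8: load op=0x1c:5|rd=3:4|rs=2:4|pad=0:3 ⇒ 0xe190 ⇒ big e1 90

E1 90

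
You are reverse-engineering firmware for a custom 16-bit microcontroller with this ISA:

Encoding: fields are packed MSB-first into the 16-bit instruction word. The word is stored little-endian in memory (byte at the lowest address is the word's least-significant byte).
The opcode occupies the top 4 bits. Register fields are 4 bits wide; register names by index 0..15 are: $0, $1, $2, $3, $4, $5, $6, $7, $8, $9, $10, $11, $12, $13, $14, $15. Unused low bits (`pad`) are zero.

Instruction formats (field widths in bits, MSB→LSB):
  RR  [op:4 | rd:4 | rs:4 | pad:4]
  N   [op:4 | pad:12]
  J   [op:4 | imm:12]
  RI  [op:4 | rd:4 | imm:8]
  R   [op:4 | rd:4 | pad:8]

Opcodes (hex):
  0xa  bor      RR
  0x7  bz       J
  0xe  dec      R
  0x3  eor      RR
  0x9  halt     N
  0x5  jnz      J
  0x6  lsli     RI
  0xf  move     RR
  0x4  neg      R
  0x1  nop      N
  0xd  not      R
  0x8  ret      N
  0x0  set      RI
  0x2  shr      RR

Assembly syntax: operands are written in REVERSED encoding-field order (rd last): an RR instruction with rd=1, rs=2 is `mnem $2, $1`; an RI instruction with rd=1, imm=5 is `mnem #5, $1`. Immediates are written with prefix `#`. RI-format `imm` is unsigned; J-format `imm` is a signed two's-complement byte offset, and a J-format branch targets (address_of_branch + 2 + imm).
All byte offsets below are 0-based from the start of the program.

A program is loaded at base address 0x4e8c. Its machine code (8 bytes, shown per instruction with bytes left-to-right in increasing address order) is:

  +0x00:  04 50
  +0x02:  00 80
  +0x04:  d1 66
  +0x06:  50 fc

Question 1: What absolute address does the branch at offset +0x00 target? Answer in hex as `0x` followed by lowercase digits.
@+00  little-endian(04 50) = 0x5004
  top 4b → 0x5 → jnz [J]
  imm@[11:0]=0x4 ⇒ #4
  target = base 0x4e8c + off 0x00 + 2 + imm 4 = 0x4e92

0x4e92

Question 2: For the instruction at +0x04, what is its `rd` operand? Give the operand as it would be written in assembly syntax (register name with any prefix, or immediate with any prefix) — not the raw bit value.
off 0x04: read d1 66 as little → 0x66d1
  top 4b → 0x6 → lsli [RI]
  [11:8] rd=6 = $6
  [7:0] imm=209 = #209

$6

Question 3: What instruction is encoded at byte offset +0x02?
ret

off 0x02: read 00 80 as little → 0x8000
  opcode bits[15:12]=0x8: ret/N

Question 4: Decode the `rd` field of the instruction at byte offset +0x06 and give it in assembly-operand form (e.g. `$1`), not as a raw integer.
+0x06: 50 fc ⇒ word 0xfc50 (little)
  top 4b → 0xf → move [RR]
  [11:8] rd=12 = $12
  [7:4] rs=5 = $5

$12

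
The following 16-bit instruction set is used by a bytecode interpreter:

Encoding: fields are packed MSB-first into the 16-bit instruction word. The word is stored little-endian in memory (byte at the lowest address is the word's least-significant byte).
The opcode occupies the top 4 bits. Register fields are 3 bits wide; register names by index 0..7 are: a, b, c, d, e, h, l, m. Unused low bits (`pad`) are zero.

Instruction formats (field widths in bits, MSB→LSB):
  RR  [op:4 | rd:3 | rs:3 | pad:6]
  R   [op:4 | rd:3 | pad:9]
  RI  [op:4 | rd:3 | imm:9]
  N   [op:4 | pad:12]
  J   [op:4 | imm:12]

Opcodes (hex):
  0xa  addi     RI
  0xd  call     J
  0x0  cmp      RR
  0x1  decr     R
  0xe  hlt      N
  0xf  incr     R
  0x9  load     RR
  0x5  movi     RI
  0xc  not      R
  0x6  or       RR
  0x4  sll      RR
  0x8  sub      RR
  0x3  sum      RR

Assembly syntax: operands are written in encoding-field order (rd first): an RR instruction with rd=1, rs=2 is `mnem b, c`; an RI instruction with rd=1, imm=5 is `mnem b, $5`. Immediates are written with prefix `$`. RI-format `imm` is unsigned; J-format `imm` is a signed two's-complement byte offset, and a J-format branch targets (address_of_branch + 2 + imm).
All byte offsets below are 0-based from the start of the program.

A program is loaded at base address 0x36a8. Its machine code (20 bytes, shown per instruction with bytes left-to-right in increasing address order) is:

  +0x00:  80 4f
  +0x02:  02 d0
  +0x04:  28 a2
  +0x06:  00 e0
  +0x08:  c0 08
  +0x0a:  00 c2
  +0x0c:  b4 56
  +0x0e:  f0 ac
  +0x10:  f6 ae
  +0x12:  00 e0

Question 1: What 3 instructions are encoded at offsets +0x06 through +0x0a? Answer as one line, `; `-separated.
+0x06: 00 e0 ⇒ word 0xe000 (little)
  op=0xe000>>12=0xe ⇒ hlt (N)
+0x08: c0 08 ⇒ word 0x08c0 (little)
  op=0x08c0>>12=0x0 ⇒ cmp (RR)
  [11:9] rd=4 = e
  [8:6] rs=3 = d
+0x0a: 00 c2 ⇒ word 0xc200 (little)
  op=0xc200>>12=0xc ⇒ not (R)
  [11:9] rd=1 = b

hlt; cmp e, d; not b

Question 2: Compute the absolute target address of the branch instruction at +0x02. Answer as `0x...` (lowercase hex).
+0x02: 02 d0 ⇒ word 0xd002 (little)
  op=0xd002>>12=0xd ⇒ call (J)
  [11:0] imm=2 = $2
  target = base 0x36a8 + off 0x02 + 2 + imm 2 = 0x36ae

0x36ae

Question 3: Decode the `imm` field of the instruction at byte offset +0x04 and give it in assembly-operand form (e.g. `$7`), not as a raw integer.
off 0x04: read 28 a2 as little → 0xa228
  opcode bits[15:12]=0xa: addi/RI
  rd@[11:9]=0x1 ⇒ b
  imm@[8:0]=0x28 ⇒ $40

$40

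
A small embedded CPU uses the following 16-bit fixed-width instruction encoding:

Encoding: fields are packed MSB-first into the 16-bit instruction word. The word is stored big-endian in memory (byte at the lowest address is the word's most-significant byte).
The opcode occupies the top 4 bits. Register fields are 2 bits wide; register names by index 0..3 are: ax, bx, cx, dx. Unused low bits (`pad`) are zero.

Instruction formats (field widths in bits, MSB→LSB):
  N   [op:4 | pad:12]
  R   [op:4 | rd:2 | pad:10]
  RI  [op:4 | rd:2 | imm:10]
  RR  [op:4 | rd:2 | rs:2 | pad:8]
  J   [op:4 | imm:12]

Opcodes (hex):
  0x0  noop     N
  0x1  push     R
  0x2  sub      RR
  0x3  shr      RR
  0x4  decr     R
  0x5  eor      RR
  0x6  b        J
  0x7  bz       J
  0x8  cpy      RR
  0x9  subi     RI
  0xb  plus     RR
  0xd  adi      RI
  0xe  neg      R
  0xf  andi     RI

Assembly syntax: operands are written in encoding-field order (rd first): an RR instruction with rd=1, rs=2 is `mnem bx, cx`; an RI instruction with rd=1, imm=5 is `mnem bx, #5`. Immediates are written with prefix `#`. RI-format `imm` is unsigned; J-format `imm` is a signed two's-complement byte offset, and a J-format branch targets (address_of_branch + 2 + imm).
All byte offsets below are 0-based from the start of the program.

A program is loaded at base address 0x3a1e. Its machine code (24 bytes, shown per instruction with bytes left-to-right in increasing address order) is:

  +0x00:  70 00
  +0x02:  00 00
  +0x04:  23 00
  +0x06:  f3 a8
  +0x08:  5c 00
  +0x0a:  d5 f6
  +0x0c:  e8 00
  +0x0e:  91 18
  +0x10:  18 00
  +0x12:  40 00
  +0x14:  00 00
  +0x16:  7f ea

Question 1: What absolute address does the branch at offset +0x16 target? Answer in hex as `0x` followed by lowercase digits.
[16] 7f ea → 0x7fea
  opcode bits[15:12]=0x7: bz/J
  imm: (w>>0)&0xfff=0xfea (s12→-22) → #-22
  target = base 0x3a1e + off 0x16 + 2 + imm -22 = 0x3a20

0x3a20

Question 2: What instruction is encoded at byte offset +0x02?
off 0x02: read 00 00 as big → 0x0000
  opcode bits[15:12]=0x0: noop/N

noop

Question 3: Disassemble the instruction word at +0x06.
+0x06: f3 a8 ⇒ word 0xf3a8 (big)
  op=0xf3a8>>12=0xf ⇒ andi (RI)
  rd@[11:10]=0x0 ⇒ ax
  imm@[9:0]=0x3a8 ⇒ #936

andi ax, #936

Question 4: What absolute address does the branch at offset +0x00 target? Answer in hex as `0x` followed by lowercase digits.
0x3a20

@+00  big-endian(70 00) = 0x7000
  top 4b → 0x7 → bz [J]
  [11:0] imm=0 = #0
  target = base 0x3a1e + off 0x00 + 2 + imm 0 = 0x3a20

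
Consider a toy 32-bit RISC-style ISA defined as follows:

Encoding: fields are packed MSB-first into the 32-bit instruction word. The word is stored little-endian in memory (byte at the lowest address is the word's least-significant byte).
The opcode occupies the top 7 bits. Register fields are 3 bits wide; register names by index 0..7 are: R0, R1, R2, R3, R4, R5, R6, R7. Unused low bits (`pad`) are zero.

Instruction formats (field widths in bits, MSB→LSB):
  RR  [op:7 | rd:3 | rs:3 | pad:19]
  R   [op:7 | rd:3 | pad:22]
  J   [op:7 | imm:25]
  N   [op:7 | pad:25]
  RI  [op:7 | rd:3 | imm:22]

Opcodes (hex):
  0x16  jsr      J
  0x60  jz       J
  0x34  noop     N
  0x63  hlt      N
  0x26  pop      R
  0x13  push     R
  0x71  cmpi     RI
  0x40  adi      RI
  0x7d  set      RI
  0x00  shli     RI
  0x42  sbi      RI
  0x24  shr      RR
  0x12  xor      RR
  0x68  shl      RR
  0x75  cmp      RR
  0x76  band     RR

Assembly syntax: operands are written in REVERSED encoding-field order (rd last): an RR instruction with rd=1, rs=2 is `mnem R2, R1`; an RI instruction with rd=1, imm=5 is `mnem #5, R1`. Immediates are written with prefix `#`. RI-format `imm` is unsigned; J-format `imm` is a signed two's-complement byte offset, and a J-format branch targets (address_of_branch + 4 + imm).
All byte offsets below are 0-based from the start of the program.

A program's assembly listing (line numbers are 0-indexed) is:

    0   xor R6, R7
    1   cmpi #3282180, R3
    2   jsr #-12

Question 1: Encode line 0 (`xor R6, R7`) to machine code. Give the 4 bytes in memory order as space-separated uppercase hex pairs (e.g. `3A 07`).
00 00 F0 25

L0: xor op=0x12:7|rd=7:3|rs=6:3|pad=0:19 ⇒ 0x25f00000 ⇒ little 00 00 f0 25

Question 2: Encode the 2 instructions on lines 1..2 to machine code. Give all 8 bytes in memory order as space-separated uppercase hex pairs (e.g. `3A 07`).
L1: cmpi op=0x71:7|rd=3:3|imm=3282180:22 ⇒ 0xe2f21504 ⇒ little 04 15 f2 e2
L2: jsr op=0x16:7|imm=-12:25 ⇒ 0x2dfffff4 ⇒ little f4 ff ff 2d

04 15 F2 E2 F4 FF FF 2D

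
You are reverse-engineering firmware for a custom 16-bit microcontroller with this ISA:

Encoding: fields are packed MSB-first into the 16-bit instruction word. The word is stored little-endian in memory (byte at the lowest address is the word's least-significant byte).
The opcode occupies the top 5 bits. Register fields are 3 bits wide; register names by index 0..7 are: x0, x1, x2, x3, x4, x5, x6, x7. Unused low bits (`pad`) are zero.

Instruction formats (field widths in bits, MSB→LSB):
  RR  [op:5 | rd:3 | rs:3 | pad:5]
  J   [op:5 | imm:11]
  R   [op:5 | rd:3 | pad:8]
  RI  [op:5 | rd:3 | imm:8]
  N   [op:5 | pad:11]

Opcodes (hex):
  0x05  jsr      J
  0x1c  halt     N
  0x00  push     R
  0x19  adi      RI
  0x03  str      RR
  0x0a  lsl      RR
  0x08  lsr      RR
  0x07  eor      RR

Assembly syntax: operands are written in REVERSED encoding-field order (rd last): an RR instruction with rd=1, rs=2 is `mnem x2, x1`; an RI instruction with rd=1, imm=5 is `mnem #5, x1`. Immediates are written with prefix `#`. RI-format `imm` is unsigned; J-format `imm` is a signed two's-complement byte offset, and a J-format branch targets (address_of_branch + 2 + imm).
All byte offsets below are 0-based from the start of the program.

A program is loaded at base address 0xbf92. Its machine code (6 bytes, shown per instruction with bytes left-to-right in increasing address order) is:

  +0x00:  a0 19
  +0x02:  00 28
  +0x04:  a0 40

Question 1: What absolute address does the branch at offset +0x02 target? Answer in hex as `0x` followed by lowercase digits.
0xbf96

+0x02: 00 28 ⇒ word 0x2800 (little)
  opcode bits[15:11]=0x5: jsr/J
  imm@[10:0]=0x0 ⇒ #0
  target = base 0xbf92 + off 0x02 + 2 + imm 0 = 0xbf96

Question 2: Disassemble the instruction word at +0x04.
[04] a0 40 → 0x40a0
  opcode bits[15:11]=0x8: lsr/RR
  rd@[10:8]=0x0 ⇒ x0
  rs@[7:5]=0x5 ⇒ x5

lsr x5, x0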